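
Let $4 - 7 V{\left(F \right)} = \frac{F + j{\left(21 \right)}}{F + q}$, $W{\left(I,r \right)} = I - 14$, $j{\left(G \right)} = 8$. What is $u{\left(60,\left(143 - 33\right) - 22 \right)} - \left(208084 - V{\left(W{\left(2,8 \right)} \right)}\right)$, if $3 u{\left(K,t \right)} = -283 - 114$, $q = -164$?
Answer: $- \frac{27484481}{132} \approx -2.0822 \cdot 10^{5}$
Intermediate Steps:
$W{\left(I,r \right)} = -14 + I$
$V{\left(F \right)} = \frac{4}{7} - \frac{8 + F}{7 \left(-164 + F\right)}$ ($V{\left(F \right)} = \frac{4}{7} - \frac{\left(F + 8\right) \frac{1}{F - 164}}{7} = \frac{4}{7} - \frac{\left(8 + F\right) \frac{1}{-164 + F}}{7} = \frac{4}{7} - \frac{\frac{1}{-164 + F} \left(8 + F\right)}{7} = \frac{4}{7} - \frac{8 + F}{7 \left(-164 + F\right)}$)
$u{\left(K,t \right)} = - \frac{397}{3}$ ($u{\left(K,t \right)} = \frac{-283 - 114}{3} = \frac{1}{3} \left(-397\right) = - \frac{397}{3}$)
$u{\left(60,\left(143 - 33\right) - 22 \right)} - \left(208084 - V{\left(W{\left(2,8 \right)} \right)}\right) = - \frac{397}{3} - \left(208084 - \frac{-664 + 3 \left(-14 + 2\right)}{7 \left(-164 + \left(-14 + 2\right)\right)}\right) = - \frac{397}{3} - \left(208084 - \frac{-664 + 3 \left(-12\right)}{7 \left(-164 - 12\right)}\right) = - \frac{397}{3} - \left(208084 - \frac{-664 - 36}{7 \left(-176\right)}\right) = - \frac{397}{3} - \left(208084 - \frac{1}{7} \left(- \frac{1}{176}\right) \left(-700\right)\right) = - \frac{397}{3} - \left(208084 - \frac{25}{44}\right) = - \frac{397}{3} - \frac{9155671}{44} = - \frac{27484481}{132}$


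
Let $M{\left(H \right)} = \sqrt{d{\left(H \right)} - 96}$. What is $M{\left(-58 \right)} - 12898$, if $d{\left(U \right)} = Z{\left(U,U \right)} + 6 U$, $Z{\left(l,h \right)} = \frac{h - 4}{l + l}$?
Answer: $-12898 + \frac{17 i \sqrt{5162}}{58} \approx -12898.0 + 21.059 i$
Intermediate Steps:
$Z{\left(l,h \right)} = \frac{-4 + h}{2 l}$
$d{\left(U \right)} = 6 U + \frac{-4 + U}{2 U}$ ($d{\left(U \right)} = \frac{-4 + U}{2 U} + 6 U = 6 U + \frac{-4 + U}{2 U}$)
$M{\left(H \right)} = \sqrt{- \frac{191}{2} - \frac{2}{H} + 6 H}$ ($M{\left(H \right)} = \sqrt{\left(\frac{1}{2} - \frac{2}{H} + 6 H\right) - 96} = \sqrt{- \frac{191}{2} - \frac{2}{H} + 6 H}$)
$M{\left(-58 \right)} - 12898 = \frac{\sqrt{-382 - \frac{8}{-58} + 24 \left(-58\right)}}{2} - 12898 = \frac{\sqrt{-382 - - \frac{4}{29} - 1392}}{2} - 12898 = \frac{\sqrt{-382 + \frac{4}{29} - 1392}}{2} - 12898 = \frac{\sqrt{- \frac{51442}{29}}}{2} - 12898 = \frac{\frac{17}{29} i \sqrt{5162}}{2} - 12898 = \frac{17 i \sqrt{5162}}{58} - 12898 = -12898 + \frac{17 i \sqrt{5162}}{58}$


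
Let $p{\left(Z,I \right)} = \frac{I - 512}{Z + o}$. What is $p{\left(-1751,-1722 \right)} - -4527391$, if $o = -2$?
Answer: $\frac{7936518657}{1753} \approx 4.5274 \cdot 10^{6}$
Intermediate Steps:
$p{\left(Z,I \right)} = \frac{-512 + I}{-2 + Z}$ ($p{\left(Z,I \right)} = \frac{I - 512}{Z - 2} = \frac{-512 + I}{-2 + Z}$)
$p{\left(-1751,-1722 \right)} - -4527391 = \frac{-512 - 1722}{-2 - 1751} - -4527391 = \frac{1}{-1753} \left(-2234\right) + 4527391 = \left(- \frac{1}{1753}\right) \left(-2234\right) + 4527391 = \frac{2234}{1753} + 4527391 = \frac{7936518657}{1753}$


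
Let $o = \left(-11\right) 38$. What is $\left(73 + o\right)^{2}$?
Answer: $119025$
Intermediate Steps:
$o = -418$
$\left(73 + o\right)^{2} = \left(73 - 418\right)^{2} = \left(-345\right)^{2} = 119025$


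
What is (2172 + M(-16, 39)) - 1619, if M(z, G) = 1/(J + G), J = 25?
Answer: 35393/64 ≈ 553.02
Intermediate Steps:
M(z, G) = 1/(25 + G)
(2172 + M(-16, 39)) - 1619 = (2172 + 1/(25 + 39)) - 1619 = (2172 + 1/64) - 1619 = 139009/64 - 1619 = 35393/64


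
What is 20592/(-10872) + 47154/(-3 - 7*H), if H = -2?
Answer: 7117108/1661 ≈ 4284.8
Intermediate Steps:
20592/(-10872) + 47154/(-3 - 7*H) = 20592/(-10872) + 47154/(-3 - 7*(-2)) = 20592*(-1/10872) + 47154/(-3 + 14) = -286/151 + 47154/11 = 7117108/1661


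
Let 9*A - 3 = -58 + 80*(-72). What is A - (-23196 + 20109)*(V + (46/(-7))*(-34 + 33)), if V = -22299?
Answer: -619356358/9 ≈ -6.8817e+7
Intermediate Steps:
A = -5815/9 (A = ⅓ + (-58 + 80*(-72))/9 = ⅓ + (-58 - 5760)/9 = ⅓ + (⅑)*(-5818) = ⅓ - 5818/9 = -5815/9 ≈ -646.11)
A - (-23196 + 20109)*(V + (46/(-7))*(-34 + 33)) = -5815/9 - (-23196 + 20109)*(-22299 + (46/(-7))*(-34 + 33)) = -5815/9 - (-3087)*(-22299 + (46*(-⅐))*(-1)) = -5815/9 - (-3087)*(-22299 - 46/7*(-1)) = -5815/9 - (-3087)*(-22299 + 46/7) = -5815/9 - (-3087)*(-156047)/7 = -5815/9 - 1*68816727 = -5815/9 - 68816727 = -619356358/9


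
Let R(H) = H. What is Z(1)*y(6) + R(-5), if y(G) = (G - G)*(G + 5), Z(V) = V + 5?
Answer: -5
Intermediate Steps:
Z(V) = 5 + V
y(G) = 0 (y(G) = 0*(5 + G) = 0)
Z(1)*y(6) + R(-5) = (5 + 1)*0 - 5 = 6*0 - 5 = 0 - 5 = -5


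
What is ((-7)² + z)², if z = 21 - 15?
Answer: 3025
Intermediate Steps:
z = 6
((-7)² + z)² = ((-7)² + 6)² = (49 + 6)² = 55² = 3025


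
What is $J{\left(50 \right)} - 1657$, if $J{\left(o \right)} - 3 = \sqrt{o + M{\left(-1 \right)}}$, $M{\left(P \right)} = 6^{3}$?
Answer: $-1654 + \sqrt{266} \approx -1637.7$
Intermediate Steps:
$M{\left(P \right)} = 216$
$J{\left(o \right)} = 3 + \sqrt{216 + o}$ ($J{\left(o \right)} = 3 + \sqrt{o + 216} = 3 + \sqrt{216 + o}$)
$J{\left(50 \right)} - 1657 = \left(3 + \sqrt{216 + 50}\right) - 1657 = \left(3 + \sqrt{266}\right) - 1657 = -1654 + \sqrt{266}$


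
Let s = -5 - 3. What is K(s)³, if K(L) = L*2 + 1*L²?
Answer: 110592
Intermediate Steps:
s = -8
K(L) = L² + 2*L (K(L) = 2*L + L² = L² + 2*L)
K(s)³ = (-8*(2 - 8))³ = (-8*(-6))³ = 48³ = 110592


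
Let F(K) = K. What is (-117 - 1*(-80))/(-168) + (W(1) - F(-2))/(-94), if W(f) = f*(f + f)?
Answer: 1403/7896 ≈ 0.17768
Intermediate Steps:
W(f) = 2*f**2 (W(f) = f*(2*f) = 2*f**2)
(-117 - 1*(-80))/(-168) + (W(1) - F(-2))/(-94) = (-117 - 1*(-80))/(-168) + (2*1**2 - 1*(-2))/(-94) = (-117 + 80)*(-1/168) + (2*1 + 2)*(-1/94) = -37*(-1/168) + (2 + 2)*(-1/94) = 37/168 + 4*(-1/94) = 37/168 - 2/47 = 1403/7896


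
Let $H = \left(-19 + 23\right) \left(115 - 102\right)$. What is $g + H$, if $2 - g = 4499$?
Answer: $-4445$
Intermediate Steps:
$g = -4497$ ($g = 2 - 4499 = -4497$)
$H = 52$ ($H = 4 \cdot 13 = 52$)
$g + H = -4497 + 52 = -4445$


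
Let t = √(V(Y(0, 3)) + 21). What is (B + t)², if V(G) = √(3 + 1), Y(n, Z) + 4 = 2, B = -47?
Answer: (47 - √23)² ≈ 1781.2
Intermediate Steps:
Y(n, Z) = -2 (Y(n, Z) = -4 + 2 = -2)
V(G) = 2 (V(G) = √4 = 2)
t = √23 (t = √(2 + 21) = √23 ≈ 4.7958)
(B + t)² = (-47 + √23)²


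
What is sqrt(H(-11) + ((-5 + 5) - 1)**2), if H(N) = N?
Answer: I*sqrt(10) ≈ 3.1623*I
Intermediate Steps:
sqrt(H(-11) + ((-5 + 5) - 1)**2) = sqrt(-11 + ((-5 + 5) - 1)**2) = sqrt(-11 + (0 - 1)**2) = sqrt(-11 + (-1)**2) = sqrt(-11 + 1) = sqrt(-10) = I*sqrt(10)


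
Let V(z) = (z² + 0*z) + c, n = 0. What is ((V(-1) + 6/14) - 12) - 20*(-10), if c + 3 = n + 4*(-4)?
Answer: 1193/7 ≈ 170.43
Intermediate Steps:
c = -19 (c = -3 + (0 + 4*(-4)) = -3 + (0 - 16) = -3 - 16 = -19)
V(z) = -19 + z² (V(z) = (z² + 0*z) - 19 = (z² + 0) - 19 = z² - 19 = -19 + z²)
((V(-1) + 6/14) - 12) - 20*(-10) = (((-19 + (-1)²) + 6/14) - 12) - 20*(-10) = (((-19 + 1) + 6*(1/14)) - 12) + 200 = ((-18 + 3/7) - 12) + 200 = (-123/7 - 12) + 200 = -207/7 + 200 = 1193/7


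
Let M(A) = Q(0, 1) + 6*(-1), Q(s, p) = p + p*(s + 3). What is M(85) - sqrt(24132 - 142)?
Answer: -2 - sqrt(23990) ≈ -156.89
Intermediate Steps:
Q(s, p) = p + p*(3 + s)
M(A) = -2 (M(A) = 1*(4 + 0) + 6*(-1) = 1*4 - 6 = 4 - 6 = -2)
M(85) - sqrt(24132 - 142) = -2 - sqrt(24132 - 142) = -2 - sqrt(23990)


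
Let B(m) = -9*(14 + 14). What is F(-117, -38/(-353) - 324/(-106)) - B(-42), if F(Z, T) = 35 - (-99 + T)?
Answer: 7162474/18709 ≈ 382.84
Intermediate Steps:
F(Z, T) = 134 - T (F(Z, T) = 35 + (99 - T) = 134 - T)
B(m) = -252 (B(m) = -9*28 = -252)
F(-117, -38/(-353) - 324/(-106)) - B(-42) = (134 - (-38/(-353) - 324/(-106))) - 1*(-252) = (134 - (-38*(-1/353) - 324*(-1/106))) + 252 = (134 - (38/353 + 162/53)) + 252 = (134 - 1*59200/18709) + 252 = (134 - 59200/18709) + 252 = 2447806/18709 + 252 = 7162474/18709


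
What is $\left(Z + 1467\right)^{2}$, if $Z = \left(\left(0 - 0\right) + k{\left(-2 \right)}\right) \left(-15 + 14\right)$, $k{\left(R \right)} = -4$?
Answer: $2163841$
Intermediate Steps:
$Z = 4$ ($Z = \left(\left(0 - 0\right) - 4\right) \left(-15 + 14\right) = \left(\left(0 + 0\right) - 4\right) \left(-1\right) = \left(0 - 4\right) \left(-1\right) = \left(-4\right) \left(-1\right) = 4$)
$\left(Z + 1467\right)^{2} = \left(4 + 1467\right)^{2} = 1471^{2} = 2163841$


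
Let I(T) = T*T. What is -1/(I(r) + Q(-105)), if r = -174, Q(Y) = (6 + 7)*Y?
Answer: -1/28911 ≈ -3.4589e-5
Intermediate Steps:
Q(Y) = 13*Y
I(T) = T**2
-1/(I(r) + Q(-105)) = -1/((-174)**2 + 13*(-105)) = -1/(30276 - 1365) = -1/28911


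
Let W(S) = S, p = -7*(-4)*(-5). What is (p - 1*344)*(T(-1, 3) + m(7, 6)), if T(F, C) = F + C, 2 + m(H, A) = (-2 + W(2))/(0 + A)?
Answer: 0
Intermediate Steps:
p = -140 (p = 28*(-5) = -140)
m(H, A) = -2 (m(H, A) = -2 + (-2 + 2)/(0 + A) = -2 + 0/A = -2 + 0 = -2)
T(F, C) = C + F
(p - 1*344)*(T(-1, 3) + m(7, 6)) = (-140 - 1*344)*((3 - 1) - 2) = (-140 - 344)*(2 - 2) = -484*0 = 0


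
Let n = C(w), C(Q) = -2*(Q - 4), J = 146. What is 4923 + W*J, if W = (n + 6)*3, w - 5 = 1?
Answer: 5799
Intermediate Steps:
w = 6 (w = 5 + 1 = 6)
C(Q) = 8 - 2*Q (C(Q) = -2*(-4 + Q) = 8 - 2*Q)
n = -4 (n = 8 - 2*6 = 8 - 12 = -4)
W = 6 (W = (-4 + 6)*3 = 2*3 = 6)
4923 + W*J = 4923 + 6*146 = 4923 + 876 = 5799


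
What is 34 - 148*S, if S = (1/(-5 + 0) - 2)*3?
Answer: 5054/5 ≈ 1010.8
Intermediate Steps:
S = -33/5 (S = (1/(-5) - 2)*3 = (-1/5 - 2)*3 = -11/5*3 = -33/5 ≈ -6.6000)
34 - 148*S = 34 - 148*(-33/5) = 34 + 4884/5 = 5054/5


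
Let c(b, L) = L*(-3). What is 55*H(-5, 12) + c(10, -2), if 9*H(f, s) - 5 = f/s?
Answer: 3673/108 ≈ 34.009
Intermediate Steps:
H(f, s) = 5/9 + f/(9*s) (H(f, s) = 5/9 + (f/s)/9 = 5/9 + f/(9*s))
c(b, L) = -3*L
55*H(-5, 12) + c(10, -2) = 55*((1/9)*(-5 + 5*12)/12) - 3*(-2) = 55*((1/9)*(1/12)*(-5 + 60)) + 6 = 55*((1/9)*(1/12)*55) + 6 = 55*(55/108) + 6 = 3025/108 + 6 = 3673/108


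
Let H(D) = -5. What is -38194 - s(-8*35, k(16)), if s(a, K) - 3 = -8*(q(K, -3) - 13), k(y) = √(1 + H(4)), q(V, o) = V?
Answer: -38301 + 16*I ≈ -38301.0 + 16.0*I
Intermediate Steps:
k(y) = 2*I (k(y) = √(1 - 5) = √(-4) = 2*I)
s(a, K) = 107 - 8*K (s(a, K) = 3 - 8*(K - 13) = 3 - 8*(-13 + K) = 3 + (104 - 8*K) = 107 - 8*K)
-38194 - s(-8*35, k(16)) = -38194 - (107 - 16*I) = -38194 + (-107 + 16*I) = -38301 + 16*I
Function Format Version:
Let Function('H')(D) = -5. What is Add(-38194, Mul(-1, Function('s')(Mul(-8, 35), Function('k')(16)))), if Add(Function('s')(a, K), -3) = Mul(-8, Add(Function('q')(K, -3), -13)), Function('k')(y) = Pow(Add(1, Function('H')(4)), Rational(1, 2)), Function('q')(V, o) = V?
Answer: Add(-38301, Mul(16, I)) ≈ Add(-38301., Mul(16.000, I))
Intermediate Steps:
Function('k')(y) = Mul(2, I) (Function('k')(y) = Pow(Add(1, -5), Rational(1, 2)) = Pow(-4, Rational(1, 2)) = Mul(2, I))
Function('s')(a, K) = Add(107, Mul(-8, K)) (Function('s')(a, K) = Add(3, Mul(-8, Add(K, -13))) = Add(3, Mul(-8, Add(-13, K))) = Add(3, Add(104, Mul(-8, K))) = Add(107, Mul(-8, K)))
Add(-38194, Mul(-1, Function('s')(Mul(-8, 35), Function('k')(16)))) = Add(-38194, Mul(-1, Add(107, Mul(-8, Mul(2, I))))) = Add(-38194, Mul(-1, Add(107, Mul(-16, I)))) = Add(-38194, Add(-107, Mul(16, I))) = Add(-38301, Mul(16, I))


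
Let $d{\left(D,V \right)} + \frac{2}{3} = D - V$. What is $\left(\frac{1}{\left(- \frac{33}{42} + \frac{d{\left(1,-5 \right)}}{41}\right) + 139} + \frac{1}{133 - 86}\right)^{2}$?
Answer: $\frac{101865020569}{125367501678169} \approx 0.00081253$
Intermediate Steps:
$d{\left(D,V \right)} = - \frac{2}{3} + D - V$ ($d{\left(D,V \right)} = - \frac{2}{3} + \left(D - V\right) = - \frac{2}{3} + D - V$)
$\left(\frac{1}{\left(- \frac{33}{42} + \frac{d{\left(1,-5 \right)}}{41}\right) + 139} + \frac{1}{133 - 86}\right)^{2} = \left(\frac{1}{\left(- \frac{33}{42} + \frac{- \frac{2}{3} + 1 - -5}{41}\right) + 139} + \frac{1}{133 - 86}\right)^{2} = \left(\frac{1}{\left(\left(-33\right) \frac{1}{42} + \left(- \frac{2}{3} + 1 + 5\right) \frac{1}{41}\right) + 139} + \frac{1}{47}\right)^{2} = \left(\frac{1}{\left(- \frac{11}{14} + \frac{16}{3} \cdot \frac{1}{41}\right) + 139} + \frac{1}{47}\right)^{2} = \left(\frac{1}{\left(- \frac{11}{14} + \frac{16}{123}\right) + 139} + \frac{1}{47}\right)^{2} = \left(\frac{1}{- \frac{1129}{1722} + 139} + \frac{1}{47}\right)^{2} = \left(\frac{1}{\frac{238229}{1722}} + \frac{1}{47}\right)^{2} = \left(\frac{1722}{238229} + \frac{1}{47}\right)^{2} = \left(\frac{319163}{11196763}\right)^{2} = \frac{101865020569}{125367501678169}$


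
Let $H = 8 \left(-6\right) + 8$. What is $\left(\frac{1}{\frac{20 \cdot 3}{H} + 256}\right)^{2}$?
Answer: $\frac{4}{259081} \approx 1.5439 \cdot 10^{-5}$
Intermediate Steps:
$H = -40$ ($H = -48 + 8 = -40$)
$\left(\frac{1}{\frac{20 \cdot 3}{H} + 256}\right)^{2} = \left(\frac{1}{\frac{20 \cdot 3}{-40} + 256}\right)^{2} = \left(\frac{1}{60 \left(- \frac{1}{40}\right) + 256}\right)^{2} = \left(\frac{1}{- \frac{3}{2} + 256}\right)^{2} = \left(\frac{1}{\frac{509}{2}}\right)^{2} = \left(\frac{2}{509}\right)^{2} = \frac{4}{259081}$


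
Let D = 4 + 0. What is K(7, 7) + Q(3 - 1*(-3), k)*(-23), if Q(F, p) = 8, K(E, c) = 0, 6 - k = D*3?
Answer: -184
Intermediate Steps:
D = 4
k = -6 (k = 6 - 4*3 = 6 - 1*12 = 6 - 12 = -6)
K(7, 7) + Q(3 - 1*(-3), k)*(-23) = 0 + 8*(-23) = 0 - 184 = -184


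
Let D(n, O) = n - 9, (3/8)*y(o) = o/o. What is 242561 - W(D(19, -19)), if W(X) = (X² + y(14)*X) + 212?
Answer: 726667/3 ≈ 2.4222e+5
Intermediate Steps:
y(o) = 8/3 (y(o) = 8*(o/o)/3 = (8/3)*1 = 8/3)
D(n, O) = -9 + n
W(X) = 212 + X² + 8*X/3 (W(X) = (X² + 8*X/3) + 212 = 212 + X² + 8*X/3)
242561 - W(D(19, -19)) = 242561 - (212 + (-9 + 19)² + 8*(-9 + 19)/3) = 242561 - (212 + 10² + (8/3)*10) = 242561 - (212 + 100 + 80/3) = 242561 - 1*1016/3 = 242561 - 1016/3 = 726667/3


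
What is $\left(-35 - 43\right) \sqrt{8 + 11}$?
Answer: $- 78 \sqrt{19} \approx -339.99$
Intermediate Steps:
$\left(-35 - 43\right) \sqrt{8 + 11} = - 78 \sqrt{19}$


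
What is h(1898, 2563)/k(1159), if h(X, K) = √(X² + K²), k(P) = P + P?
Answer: √10171373/2318 ≈ 1.3759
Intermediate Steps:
k(P) = 2*P
h(X, K) = √(K² + X²)
h(1898, 2563)/k(1159) = √(2563² + 1898²)/((2*1159)) = √(6568969 + 3602404)/2318 = √10171373*(1/2318) = √10171373/2318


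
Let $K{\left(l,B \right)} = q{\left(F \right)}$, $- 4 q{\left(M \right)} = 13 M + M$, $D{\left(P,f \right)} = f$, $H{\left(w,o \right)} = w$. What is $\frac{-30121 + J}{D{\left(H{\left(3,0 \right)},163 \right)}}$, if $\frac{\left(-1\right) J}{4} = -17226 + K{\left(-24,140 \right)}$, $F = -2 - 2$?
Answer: $\frac{38727}{163} \approx 237.59$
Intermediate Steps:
$F = -4$
$q{\left(M \right)} = - \frac{7 M}{2}$ ($q{\left(M \right)} = - \frac{13 M + M}{4} = - \frac{14 M}{4} = - \frac{7 M}{2}$)
$K{\left(l,B \right)} = 14$ ($K{\left(l,B \right)} = \left(- \frac{7}{2}\right) \left(-4\right) = 14$)
$J = 68848$ ($J = - 4 \left(-17226 + 14\right) = \left(-4\right) \left(-17212\right) = 68848$)
$\frac{-30121 + J}{D{\left(H{\left(3,0 \right)},163 \right)}} = \frac{-30121 + 68848}{163} = 38727 \cdot \frac{1}{163} = \frac{38727}{163}$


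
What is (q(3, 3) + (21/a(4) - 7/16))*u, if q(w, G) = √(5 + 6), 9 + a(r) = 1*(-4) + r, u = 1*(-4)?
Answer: 133/12 - 4*√11 ≈ -2.1832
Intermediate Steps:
u = -4
a(r) = -13 + r (a(r) = -9 + (1*(-4) + r) = -9 + (-4 + r) = -13 + r)
q(w, G) = √11
(q(3, 3) + (21/a(4) - 7/16))*u = (√11 + (21/(-13 + 4) - 7/16))*(-4) = (√11 + (21/(-9) - 7*1/16))*(-4) = (√11 + (21*(-⅑) - 7/16))*(-4) = (√11 + (-7/3 - 7/16))*(-4) = (√11 - 133/48)*(-4) = (-133/48 + √11)*(-4) = 133/12 - 4*√11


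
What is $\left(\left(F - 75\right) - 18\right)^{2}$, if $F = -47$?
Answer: $19600$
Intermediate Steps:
$\left(\left(F - 75\right) - 18\right)^{2} = \left(\left(-47 - 75\right) - 18\right)^{2} = \left(-122 - 18\right)^{2} = \left(-140\right)^{2} = 19600$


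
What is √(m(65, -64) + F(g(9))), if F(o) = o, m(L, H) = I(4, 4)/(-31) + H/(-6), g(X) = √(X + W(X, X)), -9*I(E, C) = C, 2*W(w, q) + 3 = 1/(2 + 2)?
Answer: √(369520 + 8649*√122)/186 ≈ 3.6664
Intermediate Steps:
W(w, q) = -11/8 (W(w, q) = -3/2 + 1/(2*(2 + 2)) = -3/2 + (½)/4 = -3/2 + (½)*(¼) = -3/2 + ⅛ = -11/8)
I(E, C) = -C/9
g(X) = √(-11/8 + X) (g(X) = √(X - 11/8) = √(-11/8 + X))
m(L, H) = 4/279 - H/6 (m(L, H) = -⅑*4/(-31) + H/(-6) = -4/9*(-1/31) + H*(-⅙) = 4/279 - H/6)
√(m(65, -64) + F(g(9))) = √((4/279 - ⅙*(-64)) + √(-22 + 16*9)/4) = √((4/279 + 32/3) + √(-22 + 144)/4) = √(2980/279 + √122/4)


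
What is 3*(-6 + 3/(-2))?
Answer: -45/2 ≈ -22.500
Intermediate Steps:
3*(-6 + 3/(-2)) = 3*(-6 + 3*(-½)) = 3*(-6 - 3/2) = 3*(-15/2) = -45/2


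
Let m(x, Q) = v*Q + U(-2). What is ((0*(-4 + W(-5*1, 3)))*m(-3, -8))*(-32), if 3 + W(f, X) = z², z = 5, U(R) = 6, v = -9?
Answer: 0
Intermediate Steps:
m(x, Q) = 6 - 9*Q (m(x, Q) = -9*Q + 6 = 6 - 9*Q)
W(f, X) = 22 (W(f, X) = -3 + 5² = -3 + 25 = 22)
((0*(-4 + W(-5*1, 3)))*m(-3, -8))*(-32) = ((0*(-4 + 22))*(6 - 9*(-8)))*(-32) = ((0*18)*(6 + 72))*(-32) = (0*78)*(-32) = 0*(-32) = 0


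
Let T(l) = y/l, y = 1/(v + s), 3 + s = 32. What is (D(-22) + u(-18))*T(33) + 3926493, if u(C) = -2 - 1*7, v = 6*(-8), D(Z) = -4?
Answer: 2461911124/627 ≈ 3.9265e+6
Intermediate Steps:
s = 29 (s = -3 + 32 = 29)
v = -48
y = -1/19 (y = 1/(-48 + 29) = 1/(-19) = -1/19 ≈ -0.052632)
u(C) = -9 (u(C) = -2 - 7 = -9)
T(l) = -1/(19*l)
(D(-22) + u(-18))*T(33) + 3926493 = (-4 - 9)*(-1/19/33) + 3926493 = -(-13)/(19*33) + 3926493 = -13*(-1/627) + 3926493 = 13/627 + 3926493 = 2461911124/627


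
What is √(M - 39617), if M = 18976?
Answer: I*√20641 ≈ 143.67*I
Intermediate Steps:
√(M - 39617) = √(18976 - 39617) = √(-20641) = I*√20641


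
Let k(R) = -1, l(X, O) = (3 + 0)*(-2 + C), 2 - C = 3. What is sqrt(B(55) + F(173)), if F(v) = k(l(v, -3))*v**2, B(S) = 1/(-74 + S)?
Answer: 2*I*sqrt(2701097)/19 ≈ 173.0*I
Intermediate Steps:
C = -1 (C = 2 - 1*3 = 2 - 3 = -1)
l(X, O) = -9 (l(X, O) = (3 + 0)*(-2 - 1) = 3*(-3) = -9)
F(v) = -v**2
sqrt(B(55) + F(173)) = sqrt(1/(-74 + 55) - 1*173**2) = sqrt(1/(-19) - 1*29929) = sqrt(-1/19 - 29929) = sqrt(-568652/19) = 2*I*sqrt(2701097)/19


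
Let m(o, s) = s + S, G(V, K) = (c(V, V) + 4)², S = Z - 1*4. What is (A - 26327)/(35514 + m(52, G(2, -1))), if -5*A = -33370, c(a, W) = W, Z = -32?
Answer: -6551/11838 ≈ -0.55339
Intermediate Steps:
S = -36 (S = -32 - 1*4 = -32 - 4 = -36)
A = 6674 (A = -⅕*(-33370) = 6674)
G(V, K) = (4 + V)² (G(V, K) = (V + 4)² = (4 + V)²)
m(o, s) = -36 + s (m(o, s) = s - 36 = -36 + s)
(A - 26327)/(35514 + m(52, G(2, -1))) = (6674 - 26327)/(35514 + (-36 + (4 + 2)²)) = -19653/(35514 + (-36 + 6²)) = -19653/(35514 + (-36 + 36)) = -19653/(35514 + 0) = -19653/35514 = -19653*1/35514 = -6551/11838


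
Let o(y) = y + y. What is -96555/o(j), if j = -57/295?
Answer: 9494575/38 ≈ 2.4986e+5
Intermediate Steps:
j = -57/295 (j = -57*1/295 = -57/295 ≈ -0.19322)
o(y) = 2*y
-96555/o(j) = -96555/(2*(-57/295)) = -96555/(-114/295) = -96555*(-295/114) = 9494575/38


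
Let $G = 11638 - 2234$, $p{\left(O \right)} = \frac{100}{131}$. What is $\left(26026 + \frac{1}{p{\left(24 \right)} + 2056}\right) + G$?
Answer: $\frac{9546117611}{269436} \approx 35430.0$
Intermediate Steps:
$p{\left(O \right)} = \frac{100}{131}$ ($p{\left(O \right)} = 100 \cdot \frac{1}{131} = \frac{100}{131}$)
$G = 9404$
$\left(26026 + \frac{1}{p{\left(24 \right)} + 2056}\right) + G = \left(26026 + \frac{1}{\frac{100}{131} + 2056}\right) + 9404 = \left(26026 + \frac{1}{\frac{269436}{131}}\right) + 9404 = \left(26026 + \frac{131}{269436}\right) + 9404 = \frac{7012341467}{269436} + 9404 = \frac{9546117611}{269436}$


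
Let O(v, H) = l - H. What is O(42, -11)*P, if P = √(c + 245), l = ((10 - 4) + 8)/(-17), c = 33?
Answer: 173*√278/17 ≈ 169.68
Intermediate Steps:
l = -14/17 (l = (6 + 8)*(-1/17) = 14*(-1/17) = -14/17 ≈ -0.82353)
P = √278 (P = √(33 + 245) = √278 ≈ 16.673)
O(v, H) = -14/17 - H
O(42, -11)*P = (-14/17 - 1*(-11))*√278 = (-14/17 + 11)*√278 = 173*√278/17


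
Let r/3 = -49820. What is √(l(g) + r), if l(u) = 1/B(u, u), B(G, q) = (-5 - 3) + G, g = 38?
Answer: I*√134513970/30 ≈ 386.6*I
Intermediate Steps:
r = -149460 (r = 3*(-49820) = -149460)
B(G, q) = -8 + G
l(u) = 1/(-8 + u)
√(l(g) + r) = √(1/(-8 + 38) - 149460) = √(1/30 - 149460) = √(-4483799/30) = I*√134513970/30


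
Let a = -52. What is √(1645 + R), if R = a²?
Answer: √4349 ≈ 65.947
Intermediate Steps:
R = 2704 (R = (-52)² = 2704)
√(1645 + R) = √(1645 + 2704) = √4349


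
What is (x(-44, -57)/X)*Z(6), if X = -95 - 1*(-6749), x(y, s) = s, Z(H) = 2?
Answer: -19/1109 ≈ -0.017133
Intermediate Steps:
X = 6654 (X = -95 + 6749 = 6654)
(x(-44, -57)/X)*Z(6) = -57/6654*2 = -57*1/6654*2 = -19/2218*2 = -19/1109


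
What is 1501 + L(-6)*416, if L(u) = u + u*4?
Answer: -10979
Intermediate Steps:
L(u) = 5*u (L(u) = u + 4*u = 5*u)
1501 + L(-6)*416 = 1501 + (5*(-6))*416 = 1501 - 30*416 = 1501 - 12480 = -10979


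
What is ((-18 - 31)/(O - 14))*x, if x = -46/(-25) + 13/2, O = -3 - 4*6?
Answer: 20433/2050 ≈ 9.9673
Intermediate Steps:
O = -27 (O = -3 - 24 = -27)
x = 417/50 (x = -46*(-1/25) + 13*(½) = 46/25 + 13/2 = 417/50 ≈ 8.3400)
((-18 - 31)/(O - 14))*x = ((-18 - 31)/(-27 - 14))*(417/50) = -49/(-41)*(417/50) = -49*(-1/41)*(417/50) = (49/41)*(417/50) = 20433/2050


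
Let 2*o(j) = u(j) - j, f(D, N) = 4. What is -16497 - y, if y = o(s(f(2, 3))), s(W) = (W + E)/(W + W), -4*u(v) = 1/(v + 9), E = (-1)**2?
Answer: -20323903/1232 ≈ -16497.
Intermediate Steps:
E = 1
u(v) = -1/(4*(9 + v)) (u(v) = -1/(4*(v + 9)) = -1/(4*(9 + v)))
s(W) = (1 + W)/(2*W) (s(W) = (W + 1)/(W + W) = (1 + W)/((2*W)) = (1 + W)*(1/(2*W)) = (1 + W)/(2*W))
o(j) = -j/2 - 1/(2*(36 + 4*j)) (o(j) = (-1/(36 + 4*j) - j)/2 = (-j - 1/(36 + 4*j))/2 = -j/2 - 1/(2*(36 + 4*j)))
y = -401/1232 (y = (-1 - 4*(1/2)*(1 + 4)/4*(9 + (1/2)*(1 + 4)/4))/(8*(9 + (1/2)*(1 + 4)/4)) = (-1 - 4*(1/2)*(1/4)*5*(9 + (1/2)*(1/4)*5))/(8*(9 + (1/2)*(1/4)*5)) = (-1 - 4*5/8*(9 + 5/8))/(8*(9 + 5/8)) = (-1 - 4*5/8*77/8)/(8*(77/8)) = (1/8)*(8/77)*(-1 - 385/16) = (1/8)*(8/77)*(-401/16) = -401/1232 ≈ -0.32549)
-16497 - y = -16497 - 1*(-401/1232) = -16497 + 401/1232 = -20323903/1232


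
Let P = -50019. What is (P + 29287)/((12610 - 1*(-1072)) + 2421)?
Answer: -20732/16103 ≈ -1.2875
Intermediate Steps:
(P + 29287)/((12610 - 1*(-1072)) + 2421) = (-50019 + 29287)/((12610 - 1*(-1072)) + 2421) = -20732/((12610 + 1072) + 2421) = -20732/(13682 + 2421) = -20732/16103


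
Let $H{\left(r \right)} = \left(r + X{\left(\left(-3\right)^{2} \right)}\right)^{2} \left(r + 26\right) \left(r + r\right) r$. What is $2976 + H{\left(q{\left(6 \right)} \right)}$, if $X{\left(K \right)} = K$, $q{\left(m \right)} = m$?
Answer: $521376$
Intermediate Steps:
$H{\left(r \right)} = 2 r^{2} \left(9 + r\right)^{2} \left(26 + r\right)$ ($H{\left(r \right)} = \left(r + \left(-3\right)^{2}\right)^{2} \left(r + 26\right) \left(r + r\right) r = \left(r + 9\right)^{2} \left(26 + r\right) 2 r r = \left(9 + r\right)^{2} \cdot 2 r \left(26 + r\right) r = 2 r \left(9 + r\right)^{2} \left(26 + r\right) r = 2 r^{2} \left(9 + r\right)^{2} \left(26 + r\right)$)
$2976 + H{\left(q{\left(6 \right)} \right)} = 2976 + 2 \cdot 6^{2} \left(9 + 6\right)^{2} \left(26 + 6\right) = 2976 + 2 \cdot 36 \cdot 15^{2} \cdot 32 = 2976 + 2 \cdot 36 \cdot 225 \cdot 32 = 2976 + 518400 = 521376$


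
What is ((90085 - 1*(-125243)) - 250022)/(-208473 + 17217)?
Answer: 17347/95628 ≈ 0.18140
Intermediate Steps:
((90085 - 1*(-125243)) - 250022)/(-208473 + 17217) = ((90085 + 125243) - 250022)/(-191256) = (215328 - 250022)*(-1/191256) = -34694*(-1/191256) = 17347/95628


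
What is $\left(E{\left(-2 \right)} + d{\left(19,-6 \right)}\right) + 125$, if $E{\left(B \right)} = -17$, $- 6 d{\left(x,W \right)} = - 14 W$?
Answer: $94$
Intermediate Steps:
$d{\left(x,W \right)} = \frac{7 W}{3}$ ($d{\left(x,W \right)} = - \frac{\left(-14\right) W}{6} = \frac{7 W}{3}$)
$\left(E{\left(-2 \right)} + d{\left(19,-6 \right)}\right) + 125 = \left(-17 + \frac{7}{3} \left(-6\right)\right) + 125 = \left(-17 - 14\right) + 125 = -31 + 125 = 94$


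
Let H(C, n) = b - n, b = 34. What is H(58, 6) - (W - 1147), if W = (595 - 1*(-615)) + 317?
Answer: -352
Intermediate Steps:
W = 1527 (W = (595 + 615) + 317 = 1210 + 317 = 1527)
H(C, n) = 34 - n
H(58, 6) - (W - 1147) = (34 - 1*6) - (1527 - 1147) = (34 - 6) - 1*380 = 28 - 380 = -352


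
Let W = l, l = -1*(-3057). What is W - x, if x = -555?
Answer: 3612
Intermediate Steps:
l = 3057
W = 3057
W - x = 3057 - 1*(-555) = 3057 + 555 = 3612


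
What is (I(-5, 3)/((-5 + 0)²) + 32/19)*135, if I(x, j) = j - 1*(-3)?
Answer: 24678/95 ≈ 259.77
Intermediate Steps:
I(x, j) = 3 + j (I(x, j) = j + 3 = 3 + j)
(I(-5, 3)/((-5 + 0)²) + 32/19)*135 = ((3 + 3)/((-5 + 0)²) + 32/19)*135 = (6/((-5)²) + 32*(1/19))*135 = (6/25 + 32/19)*135 = (914/475)*135 = 24678/95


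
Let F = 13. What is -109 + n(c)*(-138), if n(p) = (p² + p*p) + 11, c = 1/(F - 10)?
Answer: -4973/3 ≈ -1657.7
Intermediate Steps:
c = ⅓ (c = 1/(13 - 10) = 1/3 = ⅓ ≈ 0.33333)
n(p) = 11 + 2*p² (n(p) = (p² + p²) + 11 = 2*p² + 11 = 11 + 2*p²)
-109 + n(c)*(-138) = -109 + (11 + 2*(⅓)²)*(-138) = -109 + (11 + 2*(⅑))*(-138) = -109 + (11 + 2/9)*(-138) = -109 + (101/9)*(-138) = -109 - 4646/3 = -4973/3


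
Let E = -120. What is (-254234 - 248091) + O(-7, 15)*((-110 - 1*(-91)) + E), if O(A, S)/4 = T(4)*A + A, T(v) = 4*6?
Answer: -405025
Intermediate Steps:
T(v) = 24
O(A, S) = 100*A (O(A, S) = 4*(24*A + A) = 4*(25*A) = 100*A)
(-254234 - 248091) + O(-7, 15)*((-110 - 1*(-91)) + E) = (-254234 - 248091) + (100*(-7))*((-110 - 1*(-91)) - 120) = -502325 - 700*((-110 + 91) - 120) = -502325 - 700*(-19 - 120) = -502325 - 700*(-139) = -502325 + 97300 = -405025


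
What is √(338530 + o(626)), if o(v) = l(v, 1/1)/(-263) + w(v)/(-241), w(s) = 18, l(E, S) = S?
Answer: √1360011694036745/63383 ≈ 581.83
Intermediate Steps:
o(v) = -4975/63383 (o(v) = 1/(1*(-263)) + 18/(-241) = 1*(-1/263) + 18*(-1/241) = -1/263 - 18/241 = -4975/63383)
√(338530 + o(626)) = √(338530 - 4975/63383) = √(21457042015/63383) = √1360011694036745/63383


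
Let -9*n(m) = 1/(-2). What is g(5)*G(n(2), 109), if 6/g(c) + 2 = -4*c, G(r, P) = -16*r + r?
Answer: 5/22 ≈ 0.22727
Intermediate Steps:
n(m) = 1/18 (n(m) = -⅑/(-2) = -⅑*(-½) = 1/18)
G(r, P) = -15*r
g(c) = 6/(-2 - 4*c)
g(5)*G(n(2), 109) = (-3/(1 + 2*5))*(-15*1/18) = -3/(1 + 10)*(-⅚) = -3/11*(-⅚) = 5/22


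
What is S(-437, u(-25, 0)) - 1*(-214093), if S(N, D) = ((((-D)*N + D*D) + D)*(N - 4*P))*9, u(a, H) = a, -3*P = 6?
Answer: 40078918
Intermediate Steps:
P = -2 (P = -⅓*6 = -2)
S(N, D) = 9*(8 + N)*(D + D² - D*N) (S(N, D) = ((((-D)*N + D*D) + D)*(N - 4*(-2)))*9 = (((-D*N + D²) + D)*(N + 8))*9 = (((D² - D*N) + D)*(8 + N))*9 = ((D + D² - D*N)*(8 + N))*9 = ((8 + N)*(D + D² - D*N))*9 = 9*(8 + N)*(D + D² - D*N))
S(-437, u(-25, 0)) - 1*(-214093) = 9*(-25)*(8 - 1*(-437)² - 7*(-437) + 8*(-25) - 25*(-437)) - 1*(-214093) = 9*(-25)*(8 - 1*190969 + 3059 - 200 + 10925) + 214093 = 9*(-25)*(8 - 190969 + 3059 - 200 + 10925) + 214093 = 9*(-25)*(-177177) + 214093 = 39864825 + 214093 = 40078918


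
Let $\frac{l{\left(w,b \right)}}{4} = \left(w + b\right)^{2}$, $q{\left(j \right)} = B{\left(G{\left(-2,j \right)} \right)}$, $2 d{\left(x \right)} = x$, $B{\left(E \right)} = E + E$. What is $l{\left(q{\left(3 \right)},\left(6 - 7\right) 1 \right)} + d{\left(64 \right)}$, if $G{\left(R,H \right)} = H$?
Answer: $132$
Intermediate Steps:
$B{\left(E \right)} = 2 E$
$d{\left(x \right)} = \frac{x}{2}$
$q{\left(j \right)} = 2 j$
$l{\left(w,b \right)} = 4 \left(b + w\right)^{2}$ ($l{\left(w,b \right)} = 4 \left(w + b\right)^{2} = 4 \left(b + w\right)^{2}$)
$l{\left(q{\left(3 \right)},\left(6 - 7\right) 1 \right)} + d{\left(64 \right)} = 4 \left(\left(6 - 7\right) 1 + 2 \cdot 3\right)^{2} + \frac{1}{2} \cdot 64 = 4 \left(\left(-1\right) 1 + 6\right)^{2} + 32 = 4 \left(-1 + 6\right)^{2} + 32 = 4 \cdot 5^{2} + 32 = 4 \cdot 25 + 32 = 100 + 32 = 132$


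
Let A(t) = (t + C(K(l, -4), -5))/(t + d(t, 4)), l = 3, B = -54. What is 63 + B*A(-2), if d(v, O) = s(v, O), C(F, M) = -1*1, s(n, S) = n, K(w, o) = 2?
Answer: 45/2 ≈ 22.500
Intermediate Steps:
C(F, M) = -1
d(v, O) = v
A(t) = (-1 + t)/(2*t) (A(t) = (t - 1)/(t + t) = (-1 + t)/((2*t)) = (-1 + t)*(1/(2*t)) = (-1 + t)/(2*t))
63 + B*A(-2) = 63 - 27*(-1 - 2)/(-2) = 63 - 27*(-1)*(-3)/2 = 63 - 54*3/4 = 63 - 81/2 = 45/2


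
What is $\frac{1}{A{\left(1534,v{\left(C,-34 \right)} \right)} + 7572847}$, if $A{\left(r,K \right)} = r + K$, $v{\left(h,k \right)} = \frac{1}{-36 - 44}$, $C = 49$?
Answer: $\frac{80}{605950479} \approx 1.3202 \cdot 10^{-7}$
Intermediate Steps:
$v{\left(h,k \right)} = - \frac{1}{80}$ ($v{\left(h,k \right)} = \frac{1}{-80} = - \frac{1}{80}$)
$A{\left(r,K \right)} = K + r$
$\frac{1}{A{\left(1534,v{\left(C,-34 \right)} \right)} + 7572847} = \frac{1}{\left(- \frac{1}{80} + 1534\right) + 7572847} = \frac{1}{\frac{122719}{80} + 7572847} = \frac{1}{\frac{605950479}{80}} = \frac{80}{605950479}$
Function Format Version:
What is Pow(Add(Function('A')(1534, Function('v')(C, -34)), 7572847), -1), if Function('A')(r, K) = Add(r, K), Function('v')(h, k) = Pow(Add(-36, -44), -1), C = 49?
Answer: Rational(80, 605950479) ≈ 1.3202e-7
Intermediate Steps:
Function('v')(h, k) = Rational(-1, 80) (Function('v')(h, k) = Pow(-80, -1) = Rational(-1, 80))
Function('A')(r, K) = Add(K, r)
Pow(Add(Function('A')(1534, Function('v')(C, -34)), 7572847), -1) = Pow(Add(Add(Rational(-1, 80), 1534), 7572847), -1) = Pow(Add(Rational(122719, 80), 7572847), -1) = Pow(Rational(605950479, 80), -1) = Rational(80, 605950479)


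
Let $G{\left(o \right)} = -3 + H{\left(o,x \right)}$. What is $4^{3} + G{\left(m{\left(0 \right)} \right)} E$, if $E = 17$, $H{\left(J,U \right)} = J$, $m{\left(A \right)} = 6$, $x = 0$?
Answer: $115$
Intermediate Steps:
$G{\left(o \right)} = -3 + o$
$4^{3} + G{\left(m{\left(0 \right)} \right)} E = 4^{3} + \left(-3 + 6\right) 17 = 64 + 3 \cdot 17 = 64 + 51 = 115$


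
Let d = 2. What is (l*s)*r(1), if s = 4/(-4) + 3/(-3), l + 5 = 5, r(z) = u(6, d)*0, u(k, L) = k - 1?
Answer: 0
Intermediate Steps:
u(k, L) = -1 + k
r(z) = 0 (r(z) = (-1 + 6)*0 = 5*0 = 0)
l = 0 (l = -5 + 5 = 0)
s = -2 (s = 4*(-¼) + 3*(-⅓) = -1 - 1 = -2)
(l*s)*r(1) = (0*(-2))*0 = 0*0 = 0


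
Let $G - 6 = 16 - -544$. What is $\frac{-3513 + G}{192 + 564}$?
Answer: $- \frac{421}{108} \approx -3.8981$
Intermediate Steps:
$G = 566$ ($G = 6 + \left(16 - -544\right) = 6 + \left(16 + 544\right) = 6 + 560 = 566$)
$\frac{-3513 + G}{192 + 564} = \frac{-3513 + 566}{192 + 564} = - \frac{2947}{756} = \left(-2947\right) \frac{1}{756} = - \frac{421}{108}$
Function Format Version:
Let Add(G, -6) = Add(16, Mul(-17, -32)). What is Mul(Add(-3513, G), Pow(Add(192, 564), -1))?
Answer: Rational(-421, 108) ≈ -3.8981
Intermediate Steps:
G = 566 (G = Add(6, Add(16, Mul(-17, -32))) = Add(6, Add(16, 544)) = Add(6, 560) = 566)
Mul(Add(-3513, G), Pow(Add(192, 564), -1)) = Mul(Add(-3513, 566), Pow(Add(192, 564), -1)) = Mul(-2947, Pow(756, -1)) = Mul(-2947, Rational(1, 756)) = Rational(-421, 108)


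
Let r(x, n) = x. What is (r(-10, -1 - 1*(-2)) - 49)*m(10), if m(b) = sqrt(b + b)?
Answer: -118*sqrt(5) ≈ -263.86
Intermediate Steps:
m(b) = sqrt(2)*sqrt(b) (m(b) = sqrt(2*b) = sqrt(2)*sqrt(b))
(r(-10, -1 - 1*(-2)) - 49)*m(10) = (-10 - 49)*(sqrt(2)*sqrt(10)) = -118*sqrt(5)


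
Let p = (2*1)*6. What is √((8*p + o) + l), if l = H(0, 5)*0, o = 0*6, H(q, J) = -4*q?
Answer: 4*√6 ≈ 9.7980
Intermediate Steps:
p = 12 (p = 2*6 = 12)
o = 0
l = 0 (l = -4*0*0 = 0*0 = 0)
√((8*p + o) + l) = √((8*12 + 0) + 0) = √((96 + 0) + 0) = √(96 + 0) = √96 = 4*√6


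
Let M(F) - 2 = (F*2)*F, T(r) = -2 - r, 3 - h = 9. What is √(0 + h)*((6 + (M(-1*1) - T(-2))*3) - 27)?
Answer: -9*I*√6 ≈ -22.045*I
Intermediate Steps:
h = -6 (h = 3 - 1*9 = 3 - 9 = -6)
M(F) = 2 + 2*F² (M(F) = 2 + (F*2)*F = 2 + (2*F)*F = 2 + 2*F²)
√(0 + h)*((6 + (M(-1*1) - T(-2))*3) - 27) = √(0 - 6)*((6 + ((2 + 2*(-1*1)²) - (-2 - 1*(-2)))*3) - 27) = √(-6)*((6 + ((2 + 2*(-1)²) - (-2 + 2))*3) - 27) = (I*√6)*((6 + ((2 + 2*1) - 1*0)*3) - 27) = (I*√6)*((6 + ((2 + 2) + 0)*3) - 27) = (I*√6)*((6 + (4 + 0)*3) - 27) = (I*√6)*((6 + 4*3) - 27) = (I*√6)*((6 + 12) - 27) = (I*√6)*(18 - 27) = (I*√6)*(-9) = -9*I*√6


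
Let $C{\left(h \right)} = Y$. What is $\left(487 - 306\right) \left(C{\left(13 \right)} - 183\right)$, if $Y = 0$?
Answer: $-33123$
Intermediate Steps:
$C{\left(h \right)} = 0$
$\left(487 - 306\right) \left(C{\left(13 \right)} - 183\right) = \left(487 - 306\right) \left(0 - 183\right) = 181 \left(-183\right) = -33123$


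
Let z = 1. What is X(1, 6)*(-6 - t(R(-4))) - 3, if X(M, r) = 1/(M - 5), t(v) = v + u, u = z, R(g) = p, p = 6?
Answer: ¼ ≈ 0.25000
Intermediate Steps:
R(g) = 6
u = 1
t(v) = 1 + v (t(v) = v + 1 = 1 + v)
X(M, r) = 1/(-5 + M)
X(1, 6)*(-6 - t(R(-4))) - 3 = (-6 - (1 + 6))/(-5 + 1) - 3 = (-6 - 1*7)/(-4) - 3 = -(-6 - 7)/4 - 3 = -¼*(-13) - 3 = 13/4 - 3 = ¼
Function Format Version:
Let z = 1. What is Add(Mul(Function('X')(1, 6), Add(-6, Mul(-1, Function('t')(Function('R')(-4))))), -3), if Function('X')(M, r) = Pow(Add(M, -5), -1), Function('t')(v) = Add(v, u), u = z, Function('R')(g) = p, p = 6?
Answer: Rational(1, 4) ≈ 0.25000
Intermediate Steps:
Function('R')(g) = 6
u = 1
Function('t')(v) = Add(1, v) (Function('t')(v) = Add(v, 1) = Add(1, v))
Function('X')(M, r) = Pow(Add(-5, M), -1)
Add(Mul(Function('X')(1, 6), Add(-6, Mul(-1, Function('t')(Function('R')(-4))))), -3) = Add(Mul(Pow(Add(-5, 1), -1), Add(-6, Mul(-1, Add(1, 6)))), -3) = Add(Mul(Pow(-4, -1), Add(-6, Mul(-1, 7))), -3) = Add(Mul(Rational(-1, 4), Add(-6, -7)), -3) = Add(Mul(Rational(-1, 4), -13), -3) = Add(Rational(13, 4), -3) = Rational(1, 4)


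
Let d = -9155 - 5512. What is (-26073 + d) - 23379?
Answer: -64119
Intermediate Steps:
d = -14667
(-26073 + d) - 23379 = (-26073 - 14667) - 23379 = -40740 - 23379 = -64119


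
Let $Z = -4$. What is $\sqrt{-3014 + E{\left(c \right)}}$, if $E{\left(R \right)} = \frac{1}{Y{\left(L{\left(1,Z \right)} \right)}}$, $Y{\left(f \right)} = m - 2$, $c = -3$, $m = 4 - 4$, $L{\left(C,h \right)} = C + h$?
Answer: $\frac{i \sqrt{12058}}{2} \approx 54.904 i$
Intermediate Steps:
$m = 0$
$Y{\left(f \right)} = -2$ ($Y{\left(f \right)} = 0 - 2 = -2$)
$E{\left(R \right)} = - \frac{1}{2}$ ($E{\left(R \right)} = \frac{1}{-2} = - \frac{1}{2}$)
$\sqrt{-3014 + E{\left(c \right)}} = \sqrt{-3014 - \frac{1}{2}} = \sqrt{- \frac{6029}{2}} = \frac{i \sqrt{12058}}{2}$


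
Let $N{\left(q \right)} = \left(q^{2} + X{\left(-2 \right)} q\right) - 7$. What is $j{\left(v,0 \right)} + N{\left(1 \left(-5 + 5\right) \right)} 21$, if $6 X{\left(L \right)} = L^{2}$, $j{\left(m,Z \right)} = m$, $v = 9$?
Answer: $-138$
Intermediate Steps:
$X{\left(L \right)} = \frac{L^{2}}{6}$
$N{\left(q \right)} = -7 + q^{2} + \frac{2 q}{3}$ ($N{\left(q \right)} = \left(q^{2} + \frac{\left(-2\right)^{2}}{6} q\right) - 7 = \left(q^{2} + \frac{1}{6} \cdot 4 q\right) - 7 = \left(q^{2} + \frac{2 q}{3}\right) - 7 = -7 + q^{2} + \frac{2 q}{3}$)
$j{\left(v,0 \right)} + N{\left(1 \left(-5 + 5\right) \right)} 21 = 9 + \left(-7 + \left(1 \left(-5 + 5\right)\right)^{2} + \frac{2 \cdot 1 \left(-5 + 5\right)}{3}\right) 21 = 9 + \left(-7 + \left(1 \cdot 0\right)^{2} + \frac{2 \cdot 1 \cdot 0}{3}\right) 21 = 9 + \left(-7 + 0^{2} + \frac{2}{3} \cdot 0\right) 21 = 9 + \left(-7 + 0 + 0\right) 21 = 9 - 147 = -138$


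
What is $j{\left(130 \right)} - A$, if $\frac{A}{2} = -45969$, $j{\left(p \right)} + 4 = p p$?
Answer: $108834$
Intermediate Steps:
$j{\left(p \right)} = -4 + p^{2}$ ($j{\left(p \right)} = -4 + p p = -4 + p^{2}$)
$A = -91938$ ($A = 2 \left(-45969\right) = -91938$)
$j{\left(130 \right)} - A = \left(-4 + 130^{2}\right) - -91938 = \left(-4 + 16900\right) + 91938 = 16896 + 91938 = 108834$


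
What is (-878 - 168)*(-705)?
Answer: 737430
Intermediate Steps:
(-878 - 168)*(-705) = -1046*(-705) = 737430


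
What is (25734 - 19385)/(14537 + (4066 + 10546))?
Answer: 6349/29149 ≈ 0.21781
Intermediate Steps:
(25734 - 19385)/(14537 + (4066 + 10546)) = 6349/(14537 + 14612) = 6349/29149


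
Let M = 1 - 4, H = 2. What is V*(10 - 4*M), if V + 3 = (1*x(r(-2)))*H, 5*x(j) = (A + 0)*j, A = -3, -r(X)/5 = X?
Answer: -330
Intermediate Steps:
r(X) = -5*X
M = -3
x(j) = -3*j/5 (x(j) = ((-3 + 0)*j)/5 = (-3*j)/5 = -3*j/5)
V = -15 (V = -3 + (1*(-(-3)*(-2)))*2 = -3 + (1*(-⅗*10))*2 = -3 + (1*(-6))*2 = -3 - 6*2 = -3 - 12 = -15)
V*(10 - 4*M) = -15*(10 - 4*(-3)) = -15*(10 + 12) = -15*22 = -330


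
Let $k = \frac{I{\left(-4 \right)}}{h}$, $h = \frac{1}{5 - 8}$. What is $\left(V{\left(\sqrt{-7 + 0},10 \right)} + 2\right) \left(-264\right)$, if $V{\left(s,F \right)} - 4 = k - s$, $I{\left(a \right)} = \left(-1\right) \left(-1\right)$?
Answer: $-792 + 264 i \sqrt{7} \approx -792.0 + 698.48 i$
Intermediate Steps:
$I{\left(a \right)} = 1$
$h = - \frac{1}{3}$ ($h = \frac{1}{-3} = - \frac{1}{3} \approx -0.33333$)
$k = -3$ ($k = 1 \frac{1}{- \frac{1}{3}} = 1 \left(-3\right) = -3$)
$V{\left(s,F \right)} = 1 - s$ ($V{\left(s,F \right)} = 4 - \left(3 + s\right) = 1 - s$)
$\left(V{\left(\sqrt{-7 + 0},10 \right)} + 2\right) \left(-264\right) = \left(\left(1 - \sqrt{-7 + 0}\right) + 2\right) \left(-264\right) = \left(\left(1 - \sqrt{-7}\right) + 2\right) \left(-264\right) = \left(\left(1 - i \sqrt{7}\right) + 2\right) \left(-264\right) = \left(3 - i \sqrt{7}\right) \left(-264\right) = -792 + 264 i \sqrt{7}$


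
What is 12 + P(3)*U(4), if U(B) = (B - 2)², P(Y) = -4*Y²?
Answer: -132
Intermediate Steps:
U(B) = (-2 + B)²
12 + P(3)*U(4) = 12 + (-4*3²)*(-2 + 4)² = 12 - 4*9*2² = 12 - 36*4 = 12 - 144 = -132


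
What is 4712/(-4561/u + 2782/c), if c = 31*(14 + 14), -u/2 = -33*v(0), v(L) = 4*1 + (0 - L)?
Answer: -269941056/806125 ≈ -334.86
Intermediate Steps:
v(L) = 4 - L
u = 264 (u = -(-66)*(4 - 1*0) = -(-66)*(4 + 0) = -(-66)*4 = -2*(-132) = 264)
c = 868 (c = 31*28 = 868)
4712/(-4561/u + 2782/c) = 4712/(-4561/264 + 2782/868) = 4712/(-4561*1/264 + 2782*(1/868)) = 4712/(-4561/264 + 1391/434) = 4712/(-806125/57288) = 4712*(-57288/806125) = -269941056/806125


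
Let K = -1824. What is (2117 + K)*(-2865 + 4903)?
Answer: 597134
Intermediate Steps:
(2117 + K)*(-2865 + 4903) = (2117 - 1824)*(-2865 + 4903) = 293*2038 = 597134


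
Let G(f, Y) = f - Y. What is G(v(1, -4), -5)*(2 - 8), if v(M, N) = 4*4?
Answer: -126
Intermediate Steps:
v(M, N) = 16
G(v(1, -4), -5)*(2 - 8) = (16 - 1*(-5))*(2 - 8) = (16 + 5)*(-6) = 21*(-6) = -126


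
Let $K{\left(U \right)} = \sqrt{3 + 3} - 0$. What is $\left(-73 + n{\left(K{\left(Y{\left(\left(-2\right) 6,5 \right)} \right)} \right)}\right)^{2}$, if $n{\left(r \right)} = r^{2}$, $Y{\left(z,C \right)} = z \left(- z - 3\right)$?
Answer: $4489$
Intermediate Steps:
$Y{\left(z,C \right)} = z \left(-3 - z\right)$
$K{\left(U \right)} = \sqrt{6}$ ($K{\left(U \right)} = \sqrt{6} + 0 = \sqrt{6}$)
$\left(-73 + n{\left(K{\left(Y{\left(\left(-2\right) 6,5 \right)} \right)} \right)}\right)^{2} = \left(-73 + \left(\sqrt{6}\right)^{2}\right)^{2} = \left(-73 + 6\right)^{2} = \left(-67\right)^{2} = 4489$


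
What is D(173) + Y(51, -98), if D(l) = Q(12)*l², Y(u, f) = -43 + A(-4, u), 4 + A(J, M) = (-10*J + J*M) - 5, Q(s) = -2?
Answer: -60074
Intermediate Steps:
A(J, M) = -9 - 10*J + J*M (A(J, M) = -4 + ((-10*J + J*M) - 5) = -4 + (-5 - 10*J + J*M) = -9 - 10*J + J*M)
Y(u, f) = -12 - 4*u (Y(u, f) = -43 + (-9 - 10*(-4) - 4*u) = -43 + (-9 + 40 - 4*u) = -43 + (31 - 4*u) = -12 - 4*u)
D(l) = -2*l²
D(173) + Y(51, -98) = -2*173² + (-12 - 4*51) = -2*29929 + (-12 - 204) = -59858 - 216 = -60074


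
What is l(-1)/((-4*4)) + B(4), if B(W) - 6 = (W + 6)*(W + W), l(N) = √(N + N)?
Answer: 86 - I*√2/16 ≈ 86.0 - 0.088388*I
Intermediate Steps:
l(N) = √2*√N (l(N) = √(2*N) = √2*√N)
B(W) = 6 + 2*W*(6 + W) (B(W) = 6 + (W + 6)*(W + W) = 6 + (6 + W)*(2*W) = 6 + 2*W*(6 + W))
l(-1)/((-4*4)) + B(4) = (√2*√(-1))/((-4*4)) + (6 + 2*4² + 12*4) = (√2*I)/(-16) + (6 + 2*16 + 48) = -I*√2/16 + (6 + 32 + 48) = -I*√2/16 + 86 = 86 - I*√2/16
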